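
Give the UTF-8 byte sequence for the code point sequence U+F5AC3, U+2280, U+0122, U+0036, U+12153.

U+F5AC3: 4-byte form → F3 B5 AB 83.
U+2280: 3-byte form → E2 8A 80.
U+0122: 2-byte form → C4 A2.
U+0036: 1-byte form → 36.
U+12153: 4-byte form → F0 92 85 93.
Concatenated (14 bytes): F3 B5 AB 83 E2 8A 80 C4 A2 36 F0 92 85 93.

F3 B5 AB 83 E2 8A 80 C4 A2 36 F0 92 85 93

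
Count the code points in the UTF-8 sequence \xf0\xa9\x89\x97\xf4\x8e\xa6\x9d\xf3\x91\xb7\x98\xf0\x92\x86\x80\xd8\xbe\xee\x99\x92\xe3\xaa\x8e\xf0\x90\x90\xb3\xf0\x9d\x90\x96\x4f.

10

Byte at offset 0: 0xF0 = 11110000 → 4-byte char (#1). Advance 4.
Byte at offset 4: 0xF4 = 11110100 → 4-byte char (#2). Advance 4.
Byte at offset 8: 0xF3 = 11110011 → 4-byte char (#3). Advance 4.
Byte at offset 12: 0xF0 = 11110000 → 4-byte char (#4). Advance 4.
Byte at offset 16: 0xD8 = 11011000 → 2-byte char (#5). Advance 2.
Byte at offset 18: 0xEE = 11101110 → 3-byte char (#6). Advance 3.
Byte at offset 21: 0xE3 = 11100011 → 3-byte char (#7). Advance 3.
Byte at offset 24: 0xF0 = 11110000 → 4-byte char (#8). Advance 4.
Byte at offset 28: 0xF0 = 11110000 → 4-byte char (#9). Advance 4.
Byte at offset 32: 0x4F = 01001111 → 1-byte char (#10). Advance 1.
Reached end at offset 33 after 10 code points.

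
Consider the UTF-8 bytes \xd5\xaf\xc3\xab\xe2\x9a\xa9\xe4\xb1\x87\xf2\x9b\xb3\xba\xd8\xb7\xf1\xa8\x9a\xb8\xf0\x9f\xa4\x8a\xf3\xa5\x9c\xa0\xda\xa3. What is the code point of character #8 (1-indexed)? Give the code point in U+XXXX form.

Offset 0: leading byte 0xD5 = 11010101 → 2-byte char #1 = D5 AF.
Offset 2: leading byte 0xC3 = 11000011 → 2-byte char #2 = C3 AB.
Offset 4: leading byte 0xE2 = 11100010 → 3-byte char #3 = E2 9A A9.
Offset 7: leading byte 0xE4 = 11100100 → 3-byte char #4 = E4 B1 87.
Offset 10: leading byte 0xF2 = 11110010 → 4-byte char #5 = F2 9B B3 BA.
Offset 14: leading byte 0xD8 = 11011000 → 2-byte char #6 = D8 B7.
Offset 16: leading byte 0xF1 = 11110001 → 4-byte char #7 = F1 A8 9A B8.
Offset 20: leading byte 0xF0 = 11110000 → 4-byte char #8 = F0 9F A4 8A.
Leading byte 0xF0 = 11110000 matches 11110xxx → 4-byte sequence.
Byte 1: 0xF0 = 11110000, payload 000 (3 bits).
Byte 2: 0x9F = 10011111 (10xxxxxx ✓), payload 011111.
Byte 3: 0xA4 = 10100100 (10xxxxxx ✓), payload 100100.
Byte 4: 0x8A = 10001010 (10xxxxxx ✓), payload 001010.
Concatenate: 000011111100100001010 = 0x1F90A (21 bits → U+1F90A).

U+1F90A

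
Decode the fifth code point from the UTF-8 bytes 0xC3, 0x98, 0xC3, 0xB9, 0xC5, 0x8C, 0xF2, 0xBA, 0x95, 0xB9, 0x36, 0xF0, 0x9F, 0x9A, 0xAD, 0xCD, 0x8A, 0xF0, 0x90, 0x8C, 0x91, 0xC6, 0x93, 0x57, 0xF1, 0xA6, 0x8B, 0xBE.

U+0036

Offset 0: leading byte 0xC3 = 11000011 → 2-byte char #1 = C3 98.
Offset 2: leading byte 0xC3 = 11000011 → 2-byte char #2 = C3 B9.
Offset 4: leading byte 0xC5 = 11000101 → 2-byte char #3 = C5 8C.
Offset 6: leading byte 0xF2 = 11110010 → 4-byte char #4 = F2 BA 95 B9.
Offset 10: leading byte 0x36 = 00110110 → 1-byte char #5 = 36.
Leading byte 0x36 = 00110110 matches 0xxxxxxx → 1-byte sequence.
Byte 1: 0x36 = 00110110, payload 0110110 (7 bits).
Concatenate: 0110110 = 0x36 (7 bits → U+0036).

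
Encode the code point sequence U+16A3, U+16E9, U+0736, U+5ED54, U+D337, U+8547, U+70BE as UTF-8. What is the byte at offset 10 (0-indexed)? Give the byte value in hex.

0xB5

U+16A3 → 3-byte form E1 9A A3 at offsets 0–2.
U+16E9 → 3-byte form E1 9B A9 at offsets 3–5.
U+0736 → 2-byte form DC B6 at offsets 6–7.
U+5ED54 → 4-byte form F1 9E B5 94 at offsets 8–11.
Offset 10 falls in char 4's range; it's byte 3 of F1 9E B5 94 = 0xB5.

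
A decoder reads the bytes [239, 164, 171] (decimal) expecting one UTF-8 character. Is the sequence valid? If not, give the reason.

Leading byte 0xEF = 11101111 → 3-byte form.
Continuation bytes 0xA4=10100100, 0xAB=10101011 all match 10xxxxxx.
Decoded value 0xF92B is ≥ 0x800 (shortest form) and not a surrogate.

valid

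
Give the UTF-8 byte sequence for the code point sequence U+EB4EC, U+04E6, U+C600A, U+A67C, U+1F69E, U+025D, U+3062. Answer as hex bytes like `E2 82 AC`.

U+EB4EC: 4-byte form → F3 AB 93 AC.
U+04E6: 2-byte form → D3 A6.
U+C600A: 4-byte form → F3 86 80 8A.
U+A67C: 3-byte form → EA 99 BC.
U+1F69E: 4-byte form → F0 9F 9A 9E.
U+025D: 2-byte form → C9 9D.
U+3062: 3-byte form → E3 81 A2.
Concatenated (22 bytes): F3 AB 93 AC D3 A6 F3 86 80 8A EA 99 BC F0 9F 9A 9E C9 9D E3 81 A2.

F3 AB 93 AC D3 A6 F3 86 80 8A EA 99 BC F0 9F 9A 9E C9 9D E3 81 A2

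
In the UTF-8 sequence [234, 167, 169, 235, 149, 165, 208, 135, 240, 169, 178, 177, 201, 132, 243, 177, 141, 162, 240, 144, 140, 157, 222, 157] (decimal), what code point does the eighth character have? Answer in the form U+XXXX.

U+079D

Offset 0: leading byte 0xEA = 11101010 → 3-byte char #1 = EA A7 A9.
Offset 3: leading byte 0xEB = 11101011 → 3-byte char #2 = EB 95 A5.
Offset 6: leading byte 0xD0 = 11010000 → 2-byte char #3 = D0 87.
Offset 8: leading byte 0xF0 = 11110000 → 4-byte char #4 = F0 A9 B2 B1.
Offset 12: leading byte 0xC9 = 11001001 → 2-byte char #5 = C9 84.
Offset 14: leading byte 0xF3 = 11110011 → 4-byte char #6 = F3 B1 8D A2.
Offset 18: leading byte 0xF0 = 11110000 → 4-byte char #7 = F0 90 8C 9D.
Offset 22: leading byte 0xDE = 11011110 → 2-byte char #8 = DE 9D.
Leading byte 0xDE = 11011110 matches 110xxxxx → 2-byte sequence.
Byte 1: 0xDE = 11011110, payload 11110 (5 bits).
Byte 2: 0x9D = 10011101 (10xxxxxx ✓), payload 011101.
Concatenate: 11110011101 = 0x79D (11 bits → U+079D).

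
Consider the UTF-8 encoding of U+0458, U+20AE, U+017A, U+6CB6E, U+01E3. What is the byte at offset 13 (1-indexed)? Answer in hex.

1-indexed offset 13 is 0-indexed offset 12.
U+0458 → 2-byte form D1 98 at offsets 0–1.
U+20AE → 3-byte form E2 82 AE at offsets 2–4.
U+017A → 2-byte form C5 BA at offsets 5–6.
U+6CB6E → 4-byte form F1 AC AD AE at offsets 7–10.
U+01E3 → 2-byte form C7 A3 at offsets 11–12.
Offset 12 falls in char 5's range; it's byte 2 of C7 A3 = 0xA3.

0xA3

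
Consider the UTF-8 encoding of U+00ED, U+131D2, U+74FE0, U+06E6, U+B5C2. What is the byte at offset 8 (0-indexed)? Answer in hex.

U+00ED → 2-byte form C3 AD at offsets 0–1.
U+131D2 → 4-byte form F0 93 87 92 at offsets 2–5.
U+74FE0 → 4-byte form F1 B4 BF A0 at offsets 6–9.
Offset 8 falls in char 3's range; it's byte 3 of F1 B4 BF A0 = 0xBF.

0xBF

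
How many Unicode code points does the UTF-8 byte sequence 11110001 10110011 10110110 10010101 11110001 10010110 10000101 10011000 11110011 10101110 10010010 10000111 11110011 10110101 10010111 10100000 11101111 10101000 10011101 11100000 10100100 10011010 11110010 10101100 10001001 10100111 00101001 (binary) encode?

8

Byte at offset 0: 0xF1 = 11110001 → 4-byte char (#1). Advance 4.
Byte at offset 4: 0xF1 = 11110001 → 4-byte char (#2). Advance 4.
Byte at offset 8: 0xF3 = 11110011 → 4-byte char (#3). Advance 4.
Byte at offset 12: 0xF3 = 11110011 → 4-byte char (#4). Advance 4.
Byte at offset 16: 0xEF = 11101111 → 3-byte char (#5). Advance 3.
Byte at offset 19: 0xE0 = 11100000 → 3-byte char (#6). Advance 3.
Byte at offset 22: 0xF2 = 11110010 → 4-byte char (#7). Advance 4.
Byte at offset 26: 0x29 = 00101001 → 1-byte char (#8). Advance 1.
Reached end at offset 27 after 8 code points.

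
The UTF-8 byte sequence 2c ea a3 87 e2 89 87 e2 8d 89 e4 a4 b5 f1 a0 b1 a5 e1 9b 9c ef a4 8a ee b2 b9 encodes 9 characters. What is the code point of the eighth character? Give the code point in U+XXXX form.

Offset 0: leading byte 0x2C = 00101100 → 1-byte char #1 = 2C.
Offset 1: leading byte 0xEA = 11101010 → 3-byte char #2 = EA A3 87.
Offset 4: leading byte 0xE2 = 11100010 → 3-byte char #3 = E2 89 87.
Offset 7: leading byte 0xE2 = 11100010 → 3-byte char #4 = E2 8D 89.
Offset 10: leading byte 0xE4 = 11100100 → 3-byte char #5 = E4 A4 B5.
Offset 13: leading byte 0xF1 = 11110001 → 4-byte char #6 = F1 A0 B1 A5.
Offset 17: leading byte 0xE1 = 11100001 → 3-byte char #7 = E1 9B 9C.
Offset 20: leading byte 0xEF = 11101111 → 3-byte char #8 = EF A4 8A.
Leading byte 0xEF = 11101111 matches 1110xxxx → 3-byte sequence.
Byte 1: 0xEF = 11101111, payload 1111 (4 bits).
Byte 2: 0xA4 = 10100100 (10xxxxxx ✓), payload 100100.
Byte 3: 0x8A = 10001010 (10xxxxxx ✓), payload 001010.
Concatenate: 1111100100001010 = 0xF90A (16 bits → U+F90A).

U+F90A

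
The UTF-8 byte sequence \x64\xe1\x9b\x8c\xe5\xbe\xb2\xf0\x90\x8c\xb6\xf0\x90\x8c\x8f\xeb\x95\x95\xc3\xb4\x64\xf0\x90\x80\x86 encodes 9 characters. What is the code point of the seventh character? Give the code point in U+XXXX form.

Offset 0: leading byte 0x64 = 01100100 → 1-byte char #1 = 64.
Offset 1: leading byte 0xE1 = 11100001 → 3-byte char #2 = E1 9B 8C.
Offset 4: leading byte 0xE5 = 11100101 → 3-byte char #3 = E5 BE B2.
Offset 7: leading byte 0xF0 = 11110000 → 4-byte char #4 = F0 90 8C B6.
Offset 11: leading byte 0xF0 = 11110000 → 4-byte char #5 = F0 90 8C 8F.
Offset 15: leading byte 0xEB = 11101011 → 3-byte char #6 = EB 95 95.
Offset 18: leading byte 0xC3 = 11000011 → 2-byte char #7 = C3 B4.
Leading byte 0xC3 = 11000011 matches 110xxxxx → 2-byte sequence.
Byte 1: 0xC3 = 11000011, payload 00011 (5 bits).
Byte 2: 0xB4 = 10110100 (10xxxxxx ✓), payload 110100.
Concatenate: 00011110100 = 0xF4 (11 bits → U+00F4).

U+00F4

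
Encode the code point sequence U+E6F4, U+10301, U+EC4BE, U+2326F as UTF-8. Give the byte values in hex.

EE 9B B4 F0 90 8C 81 F3 AC 92 BE F0 A3 89 AF

U+E6F4: 3-byte form → EE 9B B4.
U+10301: 4-byte form → F0 90 8C 81.
U+EC4BE: 4-byte form → F3 AC 92 BE.
U+2326F: 4-byte form → F0 A3 89 AF.
Concatenated (15 bytes): EE 9B B4 F0 90 8C 81 F3 AC 92 BE F0 A3 89 AF.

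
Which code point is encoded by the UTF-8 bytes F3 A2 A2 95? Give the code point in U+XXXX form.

Leading byte 0xF3 = 11110011 matches 11110xxx → 4-byte sequence.
Byte 1: 0xF3 = 11110011, payload 011 (3 bits).
Byte 2: 0xA2 = 10100010 (10xxxxxx ✓), payload 100010.
Byte 3: 0xA2 = 10100010 (10xxxxxx ✓), payload 100010.
Byte 4: 0x95 = 10010101 (10xxxxxx ✓), payload 010101.
Concatenate: 011100010100010010101 = 0xE2895 (21 bits → U+E2895).

U+E2895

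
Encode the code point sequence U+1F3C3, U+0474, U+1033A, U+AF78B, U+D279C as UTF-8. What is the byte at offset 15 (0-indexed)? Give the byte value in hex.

0x92

U+1F3C3 → 4-byte form F0 9F 8F 83 at offsets 0–3.
U+0474 → 2-byte form D1 B4 at offsets 4–5.
U+1033A → 4-byte form F0 90 8C BA at offsets 6–9.
U+AF78B → 4-byte form F2 AF 9E 8B at offsets 10–13.
U+D279C → 4-byte form F3 92 9E 9C at offsets 14–17.
Offset 15 falls in char 5's range; it's byte 2 of F3 92 9E 9C = 0x92.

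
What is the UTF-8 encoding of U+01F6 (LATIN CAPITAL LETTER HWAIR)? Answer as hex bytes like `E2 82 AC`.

U+01F6 = 0x1F6 = 502 decimal. In range U+0080–U+07FF → 2-byte form: 110xxxxx 10xxxxxx.
Binary (11 bits): 00111110110.
Split 5+6: 00111 | 110110.
Byte 1: 11000111 = 0xC7.
Byte 2: 10110110 = 0xB6.

C7 B6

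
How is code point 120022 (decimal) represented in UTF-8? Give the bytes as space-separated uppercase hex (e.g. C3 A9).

F0 9D 93 96

U+1D4D6 = 0x1D4D6 = 120022 decimal. In range U+10000–U+10FFFF → 4-byte form: 11110xxx 10xxxxxx 10xxxxxx 10xxxxxx.
Binary (21 bits): 000011101010011010110.
Split 3+6+6+6: 000 | 011101 | 010011 | 010110.
Byte 1: 11110000 = 0xF0.
Byte 2: 10011101 = 0x9D.
Byte 3: 10010011 = 0x93.
Byte 4: 10010110 = 0x96.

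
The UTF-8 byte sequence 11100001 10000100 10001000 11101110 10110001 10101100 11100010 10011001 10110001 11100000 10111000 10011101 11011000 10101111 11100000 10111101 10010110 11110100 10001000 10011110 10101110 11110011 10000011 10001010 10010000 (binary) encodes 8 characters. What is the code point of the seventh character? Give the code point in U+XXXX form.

Offset 0: leading byte 0xE1 = 11100001 → 3-byte char #1 = E1 84 88.
Offset 3: leading byte 0xEE = 11101110 → 3-byte char #2 = EE B1 AC.
Offset 6: leading byte 0xE2 = 11100010 → 3-byte char #3 = E2 99 B1.
Offset 9: leading byte 0xE0 = 11100000 → 3-byte char #4 = E0 B8 9D.
Offset 12: leading byte 0xD8 = 11011000 → 2-byte char #5 = D8 AF.
Offset 14: leading byte 0xE0 = 11100000 → 3-byte char #6 = E0 BD 96.
Offset 17: leading byte 0xF4 = 11110100 → 4-byte char #7 = F4 88 9E AE.
Leading byte 0xF4 = 11110100 matches 11110xxx → 4-byte sequence.
Byte 1: 0xF4 = 11110100, payload 100 (3 bits).
Byte 2: 0x88 = 10001000 (10xxxxxx ✓), payload 001000.
Byte 3: 0x9E = 10011110 (10xxxxxx ✓), payload 011110.
Byte 4: 0xAE = 10101110 (10xxxxxx ✓), payload 101110.
Concatenate: 100001000011110101110 = 0x1087AE (21 bits → U+1087AE).

U+1087AE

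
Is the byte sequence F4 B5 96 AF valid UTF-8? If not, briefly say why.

invalid (encodes a value above U+10FFFF)

Leading byte 0xF4 = 11110100 → 4-byte form.
Payload = 0x1355AF, which exceeds U+10FFFF, the maximum Unicode code point. (Leading bytes F5–FF, or F4 followed by ≥ 0x90, are invalid.)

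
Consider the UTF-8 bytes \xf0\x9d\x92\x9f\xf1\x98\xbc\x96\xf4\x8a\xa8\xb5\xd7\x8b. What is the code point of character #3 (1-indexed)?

U+10AA35

Offset 0: leading byte 0xF0 = 11110000 → 4-byte char #1 = F0 9D 92 9F.
Offset 4: leading byte 0xF1 = 11110001 → 4-byte char #2 = F1 98 BC 96.
Offset 8: leading byte 0xF4 = 11110100 → 4-byte char #3 = F4 8A A8 B5.
Leading byte 0xF4 = 11110100 matches 11110xxx → 4-byte sequence.
Byte 1: 0xF4 = 11110100, payload 100 (3 bits).
Byte 2: 0x8A = 10001010 (10xxxxxx ✓), payload 001010.
Byte 3: 0xA8 = 10101000 (10xxxxxx ✓), payload 101000.
Byte 4: 0xB5 = 10110101 (10xxxxxx ✓), payload 110101.
Concatenate: 100001010101000110101 = 0x10AA35 (21 bits → U+10AA35).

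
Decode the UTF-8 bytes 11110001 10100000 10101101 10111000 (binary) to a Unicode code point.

Leading byte 0xF1 = 11110001 matches 11110xxx → 4-byte sequence.
Byte 1: 0xF1 = 11110001, payload 001 (3 bits).
Byte 2: 0xA0 = 10100000 (10xxxxxx ✓), payload 100000.
Byte 3: 0xAD = 10101101 (10xxxxxx ✓), payload 101101.
Byte 4: 0xB8 = 10111000 (10xxxxxx ✓), payload 111000.
Concatenate: 001100000101101111000 = 0x60B78 (21 bits → U+60B78).

U+60B78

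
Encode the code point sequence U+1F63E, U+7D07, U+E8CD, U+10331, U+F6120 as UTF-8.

U+1F63E: 4-byte form → F0 9F 98 BE.
U+7D07: 3-byte form → E7 B4 87.
U+E8CD: 3-byte form → EE A3 8D.
U+10331: 4-byte form → F0 90 8C B1.
U+F6120: 4-byte form → F3 B6 84 A0.
Concatenated (18 bytes): F0 9F 98 BE E7 B4 87 EE A3 8D F0 90 8C B1 F3 B6 84 A0.

F0 9F 98 BE E7 B4 87 EE A3 8D F0 90 8C B1 F3 B6 84 A0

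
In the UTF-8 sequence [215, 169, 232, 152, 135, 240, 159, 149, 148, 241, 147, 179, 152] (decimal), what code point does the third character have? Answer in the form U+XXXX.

Offset 0: leading byte 0xD7 = 11010111 → 2-byte char #1 = D7 A9.
Offset 2: leading byte 0xE8 = 11101000 → 3-byte char #2 = E8 98 87.
Offset 5: leading byte 0xF0 = 11110000 → 4-byte char #3 = F0 9F 95 94.
Leading byte 0xF0 = 11110000 matches 11110xxx → 4-byte sequence.
Byte 1: 0xF0 = 11110000, payload 000 (3 bits).
Byte 2: 0x9F = 10011111 (10xxxxxx ✓), payload 011111.
Byte 3: 0x95 = 10010101 (10xxxxxx ✓), payload 010101.
Byte 4: 0x94 = 10010100 (10xxxxxx ✓), payload 010100.
Concatenate: 000011111010101010100 = 0x1F554 (21 bits → U+1F554).

U+1F554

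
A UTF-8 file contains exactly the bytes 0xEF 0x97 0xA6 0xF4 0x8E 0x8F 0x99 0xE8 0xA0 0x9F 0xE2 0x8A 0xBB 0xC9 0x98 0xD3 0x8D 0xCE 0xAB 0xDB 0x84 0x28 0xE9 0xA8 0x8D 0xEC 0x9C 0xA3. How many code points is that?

Byte at offset 0: 0xEF = 11101111 → 3-byte char (#1). Advance 3.
Byte at offset 3: 0xF4 = 11110100 → 4-byte char (#2). Advance 4.
Byte at offset 7: 0xE8 = 11101000 → 3-byte char (#3). Advance 3.
Byte at offset 10: 0xE2 = 11100010 → 3-byte char (#4). Advance 3.
Byte at offset 13: 0xC9 = 11001001 → 2-byte char (#5). Advance 2.
Byte at offset 15: 0xD3 = 11010011 → 2-byte char (#6). Advance 2.
Byte at offset 17: 0xCE = 11001110 → 2-byte char (#7). Advance 2.
Byte at offset 19: 0xDB = 11011011 → 2-byte char (#8). Advance 2.
Byte at offset 21: 0x28 = 00101000 → 1-byte char (#9). Advance 1.
Byte at offset 22: 0xE9 = 11101001 → 3-byte char (#10). Advance 3.
Byte at offset 25: 0xEC = 11101100 → 3-byte char (#11). Advance 3.
Reached end at offset 28 after 11 code points.

11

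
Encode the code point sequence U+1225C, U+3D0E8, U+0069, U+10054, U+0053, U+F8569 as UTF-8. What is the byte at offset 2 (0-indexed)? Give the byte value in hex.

U+1225C → 4-byte form F0 92 89 9C at offsets 0–3.
Offset 2 falls in char 1's range; it's byte 3 of F0 92 89 9C = 0x89.

0x89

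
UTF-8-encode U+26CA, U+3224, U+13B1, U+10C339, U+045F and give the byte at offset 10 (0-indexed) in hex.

0x8C

U+26CA → 3-byte form E2 9B 8A at offsets 0–2.
U+3224 → 3-byte form E3 88 A4 at offsets 3–5.
U+13B1 → 3-byte form E1 8E B1 at offsets 6–8.
U+10C339 → 4-byte form F4 8C 8C B9 at offsets 9–12.
Offset 10 falls in char 4's range; it's byte 2 of F4 8C 8C B9 = 0x8C.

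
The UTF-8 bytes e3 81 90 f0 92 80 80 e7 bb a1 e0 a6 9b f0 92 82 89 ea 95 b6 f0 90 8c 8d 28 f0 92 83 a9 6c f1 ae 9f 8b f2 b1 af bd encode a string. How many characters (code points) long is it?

Byte at offset 0: 0xE3 = 11100011 → 3-byte char (#1). Advance 3.
Byte at offset 3: 0xF0 = 11110000 → 4-byte char (#2). Advance 4.
Byte at offset 7: 0xE7 = 11100111 → 3-byte char (#3). Advance 3.
Byte at offset 10: 0xE0 = 11100000 → 3-byte char (#4). Advance 3.
Byte at offset 13: 0xF0 = 11110000 → 4-byte char (#5). Advance 4.
Byte at offset 17: 0xEA = 11101010 → 3-byte char (#6). Advance 3.
Byte at offset 20: 0xF0 = 11110000 → 4-byte char (#7). Advance 4.
Byte at offset 24: 0x28 = 00101000 → 1-byte char (#8). Advance 1.
Byte at offset 25: 0xF0 = 11110000 → 4-byte char (#9). Advance 4.
Byte at offset 29: 0x6C = 01101100 → 1-byte char (#10). Advance 1.
Byte at offset 30: 0xF1 = 11110001 → 4-byte char (#11). Advance 4.
Byte at offset 34: 0xF2 = 11110010 → 4-byte char (#12). Advance 4.
Reached end at offset 38 after 12 code points.

12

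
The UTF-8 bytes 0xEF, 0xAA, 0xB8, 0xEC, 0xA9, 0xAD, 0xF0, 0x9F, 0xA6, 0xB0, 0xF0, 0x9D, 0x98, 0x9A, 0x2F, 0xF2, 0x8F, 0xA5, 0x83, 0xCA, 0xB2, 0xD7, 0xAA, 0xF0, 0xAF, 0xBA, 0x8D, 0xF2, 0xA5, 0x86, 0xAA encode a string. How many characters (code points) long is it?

10

Byte at offset 0: 0xEF = 11101111 → 3-byte char (#1). Advance 3.
Byte at offset 3: 0xEC = 11101100 → 3-byte char (#2). Advance 3.
Byte at offset 6: 0xF0 = 11110000 → 4-byte char (#3). Advance 4.
Byte at offset 10: 0xF0 = 11110000 → 4-byte char (#4). Advance 4.
Byte at offset 14: 0x2F = 00101111 → 1-byte char (#5). Advance 1.
Byte at offset 15: 0xF2 = 11110010 → 4-byte char (#6). Advance 4.
Byte at offset 19: 0xCA = 11001010 → 2-byte char (#7). Advance 2.
Byte at offset 21: 0xD7 = 11010111 → 2-byte char (#8). Advance 2.
Byte at offset 23: 0xF0 = 11110000 → 4-byte char (#9). Advance 4.
Byte at offset 27: 0xF2 = 11110010 → 4-byte char (#10). Advance 4.
Reached end at offset 31 after 10 code points.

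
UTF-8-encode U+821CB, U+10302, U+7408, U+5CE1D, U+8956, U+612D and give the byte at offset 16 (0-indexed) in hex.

0xA5

U+821CB → 4-byte form F2 82 87 8B at offsets 0–3.
U+10302 → 4-byte form F0 90 8C 82 at offsets 4–7.
U+7408 → 3-byte form E7 90 88 at offsets 8–10.
U+5CE1D → 4-byte form F1 9C B8 9D at offsets 11–14.
U+8956 → 3-byte form E8 A5 96 at offsets 15–17.
Offset 16 falls in char 5's range; it's byte 2 of E8 A5 96 = 0xA5.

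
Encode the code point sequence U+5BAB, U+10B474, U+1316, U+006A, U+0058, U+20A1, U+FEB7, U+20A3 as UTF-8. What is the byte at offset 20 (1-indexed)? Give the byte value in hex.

0x82

1-indexed offset 20 is 0-indexed offset 19.
U+5BAB → 3-byte form E5 AE AB at offsets 0–2.
U+10B474 → 4-byte form F4 8B 91 B4 at offsets 3–6.
U+1316 → 3-byte form E1 8C 96 at offsets 7–9.
U+006A → 1-byte form 6A at offsets 10–10.
U+0058 → 1-byte form 58 at offsets 11–11.
U+20A1 → 3-byte form E2 82 A1 at offsets 12–14.
U+FEB7 → 3-byte form EF BA B7 at offsets 15–17.
U+20A3 → 3-byte form E2 82 A3 at offsets 18–20.
Offset 19 falls in char 8's range; it's byte 2 of E2 82 A3 = 0x82.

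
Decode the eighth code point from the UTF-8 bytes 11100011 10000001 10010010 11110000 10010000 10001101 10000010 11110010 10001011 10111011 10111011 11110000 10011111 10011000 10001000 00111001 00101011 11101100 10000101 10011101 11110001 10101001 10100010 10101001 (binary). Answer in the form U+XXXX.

U+698A9

Offset 0: leading byte 0xE3 = 11100011 → 3-byte char #1 = E3 81 92.
Offset 3: leading byte 0xF0 = 11110000 → 4-byte char #2 = F0 90 8D 82.
Offset 7: leading byte 0xF2 = 11110010 → 4-byte char #3 = F2 8B BB BB.
Offset 11: leading byte 0xF0 = 11110000 → 4-byte char #4 = F0 9F 98 88.
Offset 15: leading byte 0x39 = 00111001 → 1-byte char #5 = 39.
Offset 16: leading byte 0x2B = 00101011 → 1-byte char #6 = 2B.
Offset 17: leading byte 0xEC = 11101100 → 3-byte char #7 = EC 85 9D.
Offset 20: leading byte 0xF1 = 11110001 → 4-byte char #8 = F1 A9 A2 A9.
Leading byte 0xF1 = 11110001 matches 11110xxx → 4-byte sequence.
Byte 1: 0xF1 = 11110001, payload 001 (3 bits).
Byte 2: 0xA9 = 10101001 (10xxxxxx ✓), payload 101001.
Byte 3: 0xA2 = 10100010 (10xxxxxx ✓), payload 100010.
Byte 4: 0xA9 = 10101001 (10xxxxxx ✓), payload 101001.
Concatenate: 001101001100010101001 = 0x698A9 (21 bits → U+698A9).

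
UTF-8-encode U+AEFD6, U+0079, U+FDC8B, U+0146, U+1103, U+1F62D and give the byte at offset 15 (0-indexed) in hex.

U+AEFD6 → 4-byte form F2 AE BF 96 at offsets 0–3.
U+0079 → 1-byte form 79 at offsets 4–4.
U+FDC8B → 4-byte form F3 BD B2 8B at offsets 5–8.
U+0146 → 2-byte form C5 86 at offsets 9–10.
U+1103 → 3-byte form E1 84 83 at offsets 11–13.
U+1F62D → 4-byte form F0 9F 98 AD at offsets 14–17.
Offset 15 falls in char 6's range; it's byte 2 of F0 9F 98 AD = 0x9F.

0x9F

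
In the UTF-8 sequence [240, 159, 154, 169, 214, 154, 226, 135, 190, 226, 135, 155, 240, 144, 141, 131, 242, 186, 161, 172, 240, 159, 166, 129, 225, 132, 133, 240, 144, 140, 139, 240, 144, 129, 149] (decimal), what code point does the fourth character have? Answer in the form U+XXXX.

Offset 0: leading byte 0xF0 = 11110000 → 4-byte char #1 = F0 9F 9A A9.
Offset 4: leading byte 0xD6 = 11010110 → 2-byte char #2 = D6 9A.
Offset 6: leading byte 0xE2 = 11100010 → 3-byte char #3 = E2 87 BE.
Offset 9: leading byte 0xE2 = 11100010 → 3-byte char #4 = E2 87 9B.
Leading byte 0xE2 = 11100010 matches 1110xxxx → 3-byte sequence.
Byte 1: 0xE2 = 11100010, payload 0010 (4 bits).
Byte 2: 0x87 = 10000111 (10xxxxxx ✓), payload 000111.
Byte 3: 0x9B = 10011011 (10xxxxxx ✓), payload 011011.
Concatenate: 0010000111011011 = 0x21DB (16 bits → U+21DB).

U+21DB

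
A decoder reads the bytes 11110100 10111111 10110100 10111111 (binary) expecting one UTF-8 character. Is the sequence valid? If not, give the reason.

Leading byte 0xF4 = 11110100 → 4-byte form.
Payload = 0x13FD3F, which exceeds U+10FFFF, the maximum Unicode code point. (Leading bytes F5–FF, or F4 followed by ≥ 0x90, are invalid.)

invalid (encodes a value above U+10FFFF)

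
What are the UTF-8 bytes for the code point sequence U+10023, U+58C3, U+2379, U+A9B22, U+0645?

F0 90 80 A3 E5 A3 83 E2 8D B9 F2 A9 AC A2 D9 85

U+10023: 4-byte form → F0 90 80 A3.
U+58C3: 3-byte form → E5 A3 83.
U+2379: 3-byte form → E2 8D B9.
U+A9B22: 4-byte form → F2 A9 AC A2.
U+0645: 2-byte form → D9 85.
Concatenated (16 bytes): F0 90 80 A3 E5 A3 83 E2 8D B9 F2 A9 AC A2 D9 85.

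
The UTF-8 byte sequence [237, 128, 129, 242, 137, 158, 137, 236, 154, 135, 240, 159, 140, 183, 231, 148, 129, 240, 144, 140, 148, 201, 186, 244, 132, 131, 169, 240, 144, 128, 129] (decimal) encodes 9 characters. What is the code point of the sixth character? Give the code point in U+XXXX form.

U+10314

Offset 0: leading byte 0xED = 11101101 → 3-byte char #1 = ED 80 81.
Offset 3: leading byte 0xF2 = 11110010 → 4-byte char #2 = F2 89 9E 89.
Offset 7: leading byte 0xEC = 11101100 → 3-byte char #3 = EC 9A 87.
Offset 10: leading byte 0xF0 = 11110000 → 4-byte char #4 = F0 9F 8C B7.
Offset 14: leading byte 0xE7 = 11100111 → 3-byte char #5 = E7 94 81.
Offset 17: leading byte 0xF0 = 11110000 → 4-byte char #6 = F0 90 8C 94.
Leading byte 0xF0 = 11110000 matches 11110xxx → 4-byte sequence.
Byte 1: 0xF0 = 11110000, payload 000 (3 bits).
Byte 2: 0x90 = 10010000 (10xxxxxx ✓), payload 010000.
Byte 3: 0x8C = 10001100 (10xxxxxx ✓), payload 001100.
Byte 4: 0x94 = 10010100 (10xxxxxx ✓), payload 010100.
Concatenate: 000010000001100010100 = 0x10314 (21 bits → U+10314).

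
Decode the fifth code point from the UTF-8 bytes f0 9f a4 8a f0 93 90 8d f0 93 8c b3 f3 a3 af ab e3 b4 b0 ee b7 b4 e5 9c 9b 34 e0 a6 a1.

Offset 0: leading byte 0xF0 = 11110000 → 4-byte char #1 = F0 9F A4 8A.
Offset 4: leading byte 0xF0 = 11110000 → 4-byte char #2 = F0 93 90 8D.
Offset 8: leading byte 0xF0 = 11110000 → 4-byte char #3 = F0 93 8C B3.
Offset 12: leading byte 0xF3 = 11110011 → 4-byte char #4 = F3 A3 AF AB.
Offset 16: leading byte 0xE3 = 11100011 → 3-byte char #5 = E3 B4 B0.
Leading byte 0xE3 = 11100011 matches 1110xxxx → 3-byte sequence.
Byte 1: 0xE3 = 11100011, payload 0011 (4 bits).
Byte 2: 0xB4 = 10110100 (10xxxxxx ✓), payload 110100.
Byte 3: 0xB0 = 10110000 (10xxxxxx ✓), payload 110000.
Concatenate: 0011110100110000 = 0x3D30 (16 bits → U+3D30).

U+3D30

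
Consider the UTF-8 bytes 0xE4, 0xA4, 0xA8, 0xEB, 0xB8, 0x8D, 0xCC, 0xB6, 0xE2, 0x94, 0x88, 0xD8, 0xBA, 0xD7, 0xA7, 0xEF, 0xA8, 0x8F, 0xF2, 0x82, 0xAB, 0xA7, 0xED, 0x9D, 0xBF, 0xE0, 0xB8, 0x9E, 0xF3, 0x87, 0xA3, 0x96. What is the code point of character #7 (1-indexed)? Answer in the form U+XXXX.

Offset 0: leading byte 0xE4 = 11100100 → 3-byte char #1 = E4 A4 A8.
Offset 3: leading byte 0xEB = 11101011 → 3-byte char #2 = EB B8 8D.
Offset 6: leading byte 0xCC = 11001100 → 2-byte char #3 = CC B6.
Offset 8: leading byte 0xE2 = 11100010 → 3-byte char #4 = E2 94 88.
Offset 11: leading byte 0xD8 = 11011000 → 2-byte char #5 = D8 BA.
Offset 13: leading byte 0xD7 = 11010111 → 2-byte char #6 = D7 A7.
Offset 15: leading byte 0xEF = 11101111 → 3-byte char #7 = EF A8 8F.
Leading byte 0xEF = 11101111 matches 1110xxxx → 3-byte sequence.
Byte 1: 0xEF = 11101111, payload 1111 (4 bits).
Byte 2: 0xA8 = 10101000 (10xxxxxx ✓), payload 101000.
Byte 3: 0x8F = 10001111 (10xxxxxx ✓), payload 001111.
Concatenate: 1111101000001111 = 0xFA0F (16 bits → U+FA0F).

U+FA0F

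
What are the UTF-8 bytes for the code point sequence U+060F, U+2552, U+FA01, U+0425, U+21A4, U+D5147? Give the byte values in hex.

D8 8F E2 95 92 EF A8 81 D0 A5 E2 86 A4 F3 95 85 87

U+060F: 2-byte form → D8 8F.
U+2552: 3-byte form → E2 95 92.
U+FA01: 3-byte form → EF A8 81.
U+0425: 2-byte form → D0 A5.
U+21A4: 3-byte form → E2 86 A4.
U+D5147: 4-byte form → F3 95 85 87.
Concatenated (17 bytes): D8 8F E2 95 92 EF A8 81 D0 A5 E2 86 A4 F3 95 85 87.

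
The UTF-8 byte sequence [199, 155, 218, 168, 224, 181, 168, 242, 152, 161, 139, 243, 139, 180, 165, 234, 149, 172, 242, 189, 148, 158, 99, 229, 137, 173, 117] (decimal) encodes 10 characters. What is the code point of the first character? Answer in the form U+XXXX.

Offset 0: leading byte 0xC7 = 11000111 → 2-byte char #1 = C7 9B.
Leading byte 0xC7 = 11000111 matches 110xxxxx → 2-byte sequence.
Byte 1: 0xC7 = 11000111, payload 00111 (5 bits).
Byte 2: 0x9B = 10011011 (10xxxxxx ✓), payload 011011.
Concatenate: 00111011011 = 0x1DB (11 bits → U+01DB).

U+01DB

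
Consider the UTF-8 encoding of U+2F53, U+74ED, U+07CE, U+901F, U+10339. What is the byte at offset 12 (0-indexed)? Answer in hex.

0x90

U+2F53 → 3-byte form E2 BD 93 at offsets 0–2.
U+74ED → 3-byte form E7 93 AD at offsets 3–5.
U+07CE → 2-byte form DF 8E at offsets 6–7.
U+901F → 3-byte form E9 80 9F at offsets 8–10.
U+10339 → 4-byte form F0 90 8C B9 at offsets 11–14.
Offset 12 falls in char 5's range; it's byte 2 of F0 90 8C B9 = 0x90.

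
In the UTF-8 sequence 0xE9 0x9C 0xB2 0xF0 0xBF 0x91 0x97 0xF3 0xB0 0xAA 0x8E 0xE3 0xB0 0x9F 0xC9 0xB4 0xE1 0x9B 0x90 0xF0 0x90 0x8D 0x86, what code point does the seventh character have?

Offset 0: leading byte 0xE9 = 11101001 → 3-byte char #1 = E9 9C B2.
Offset 3: leading byte 0xF0 = 11110000 → 4-byte char #2 = F0 BF 91 97.
Offset 7: leading byte 0xF3 = 11110011 → 4-byte char #3 = F3 B0 AA 8E.
Offset 11: leading byte 0xE3 = 11100011 → 3-byte char #4 = E3 B0 9F.
Offset 14: leading byte 0xC9 = 11001001 → 2-byte char #5 = C9 B4.
Offset 16: leading byte 0xE1 = 11100001 → 3-byte char #6 = E1 9B 90.
Offset 19: leading byte 0xF0 = 11110000 → 4-byte char #7 = F0 90 8D 86.
Leading byte 0xF0 = 11110000 matches 11110xxx → 4-byte sequence.
Byte 1: 0xF0 = 11110000, payload 000 (3 bits).
Byte 2: 0x90 = 10010000 (10xxxxxx ✓), payload 010000.
Byte 3: 0x8D = 10001101 (10xxxxxx ✓), payload 001101.
Byte 4: 0x86 = 10000110 (10xxxxxx ✓), payload 000110.
Concatenate: 000010000001101000110 = 0x10346 (21 bits → U+10346).

U+10346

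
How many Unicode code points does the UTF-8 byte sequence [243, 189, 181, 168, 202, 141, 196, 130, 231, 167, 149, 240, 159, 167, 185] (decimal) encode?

5

Byte at offset 0: 0xF3 = 11110011 → 4-byte char (#1). Advance 4.
Byte at offset 4: 0xCA = 11001010 → 2-byte char (#2). Advance 2.
Byte at offset 6: 0xC4 = 11000100 → 2-byte char (#3). Advance 2.
Byte at offset 8: 0xE7 = 11100111 → 3-byte char (#4). Advance 3.
Byte at offset 11: 0xF0 = 11110000 → 4-byte char (#5). Advance 4.
Reached end at offset 15 after 5 code points.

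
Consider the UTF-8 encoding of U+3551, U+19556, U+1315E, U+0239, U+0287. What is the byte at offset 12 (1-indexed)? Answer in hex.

0xC8

1-indexed offset 12 is 0-indexed offset 11.
U+3551 → 3-byte form E3 95 91 at offsets 0–2.
U+19556 → 4-byte form F0 99 95 96 at offsets 3–6.
U+1315E → 4-byte form F0 93 85 9E at offsets 7–10.
U+0239 → 2-byte form C8 B9 at offsets 11–12.
Offset 11 falls in char 4's range; it's byte 1 of C8 B9 = 0xC8.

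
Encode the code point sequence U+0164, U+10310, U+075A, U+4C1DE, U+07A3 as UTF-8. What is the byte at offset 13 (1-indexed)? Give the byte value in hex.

1-indexed offset 13 is 0-indexed offset 12.
U+0164 → 2-byte form C5 A4 at offsets 0–1.
U+10310 → 4-byte form F0 90 8C 90 at offsets 2–5.
U+075A → 2-byte form DD 9A at offsets 6–7.
U+4C1DE → 4-byte form F1 8C 87 9E at offsets 8–11.
U+07A3 → 2-byte form DE A3 at offsets 12–13.
Offset 12 falls in char 5's range; it's byte 1 of DE A3 = 0xDE.

0xDE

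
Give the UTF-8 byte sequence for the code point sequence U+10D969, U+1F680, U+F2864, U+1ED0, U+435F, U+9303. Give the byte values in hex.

F4 8D A5 A9 F0 9F 9A 80 F3 B2 A1 A4 E1 BB 90 E4 8D 9F E9 8C 83

U+10D969: 4-byte form → F4 8D A5 A9.
U+1F680: 4-byte form → F0 9F 9A 80.
U+F2864: 4-byte form → F3 B2 A1 A4.
U+1ED0: 3-byte form → E1 BB 90.
U+435F: 3-byte form → E4 8D 9F.
U+9303: 3-byte form → E9 8C 83.
Concatenated (21 bytes): F4 8D A5 A9 F0 9F 9A 80 F3 B2 A1 A4 E1 BB 90 E4 8D 9F E9 8C 83.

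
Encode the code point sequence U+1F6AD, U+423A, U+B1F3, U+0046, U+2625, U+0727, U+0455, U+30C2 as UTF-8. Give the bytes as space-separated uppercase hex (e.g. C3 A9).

F0 9F 9A AD E4 88 BA EB 87 B3 46 E2 98 A5 DC A7 D1 95 E3 83 82

U+1F6AD: 4-byte form → F0 9F 9A AD.
U+423A: 3-byte form → E4 88 BA.
U+B1F3: 3-byte form → EB 87 B3.
U+0046: 1-byte form → 46.
U+2625: 3-byte form → E2 98 A5.
U+0727: 2-byte form → DC A7.
U+0455: 2-byte form → D1 95.
U+30C2: 3-byte form → E3 83 82.
Concatenated (21 bytes): F0 9F 9A AD E4 88 BA EB 87 B3 46 E2 98 A5 DC A7 D1 95 E3 83 82.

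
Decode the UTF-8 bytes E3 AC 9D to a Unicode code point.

Leading byte 0xE3 = 11100011 matches 1110xxxx → 3-byte sequence.
Byte 1: 0xE3 = 11100011, payload 0011 (4 bits).
Byte 2: 0xAC = 10101100 (10xxxxxx ✓), payload 101100.
Byte 3: 0x9D = 10011101 (10xxxxxx ✓), payload 011101.
Concatenate: 0011101100011101 = 0x3B1D (16 bits → U+3B1D).

U+3B1D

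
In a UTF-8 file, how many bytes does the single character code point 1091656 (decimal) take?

U+10A848 = 0x10A848. UTF-8 uses 1 byte below 0x80, 2 below 0x800, 3 below 0x10000, 4 up to 0x10FFFF. 0x10A848 is in U+10000–U+10FFFF → 4 bytes.

4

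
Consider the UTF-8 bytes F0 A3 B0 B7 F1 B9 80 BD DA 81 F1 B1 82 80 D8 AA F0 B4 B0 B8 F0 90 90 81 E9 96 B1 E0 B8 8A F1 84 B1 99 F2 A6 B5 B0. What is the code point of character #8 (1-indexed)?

U+95B1

Offset 0: leading byte 0xF0 = 11110000 → 4-byte char #1 = F0 A3 B0 B7.
Offset 4: leading byte 0xF1 = 11110001 → 4-byte char #2 = F1 B9 80 BD.
Offset 8: leading byte 0xDA = 11011010 → 2-byte char #3 = DA 81.
Offset 10: leading byte 0xF1 = 11110001 → 4-byte char #4 = F1 B1 82 80.
Offset 14: leading byte 0xD8 = 11011000 → 2-byte char #5 = D8 AA.
Offset 16: leading byte 0xF0 = 11110000 → 4-byte char #6 = F0 B4 B0 B8.
Offset 20: leading byte 0xF0 = 11110000 → 4-byte char #7 = F0 90 90 81.
Offset 24: leading byte 0xE9 = 11101001 → 3-byte char #8 = E9 96 B1.
Leading byte 0xE9 = 11101001 matches 1110xxxx → 3-byte sequence.
Byte 1: 0xE9 = 11101001, payload 1001 (4 bits).
Byte 2: 0x96 = 10010110 (10xxxxxx ✓), payload 010110.
Byte 3: 0xB1 = 10110001 (10xxxxxx ✓), payload 110001.
Concatenate: 1001010110110001 = 0x95B1 (16 bits → U+95B1).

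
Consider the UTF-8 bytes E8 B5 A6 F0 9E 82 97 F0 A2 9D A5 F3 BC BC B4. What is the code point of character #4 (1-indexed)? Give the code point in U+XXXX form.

U+FCF34

Offset 0: leading byte 0xE8 = 11101000 → 3-byte char #1 = E8 B5 A6.
Offset 3: leading byte 0xF0 = 11110000 → 4-byte char #2 = F0 9E 82 97.
Offset 7: leading byte 0xF0 = 11110000 → 4-byte char #3 = F0 A2 9D A5.
Offset 11: leading byte 0xF3 = 11110011 → 4-byte char #4 = F3 BC BC B4.
Leading byte 0xF3 = 11110011 matches 11110xxx → 4-byte sequence.
Byte 1: 0xF3 = 11110011, payload 011 (3 bits).
Byte 2: 0xBC = 10111100 (10xxxxxx ✓), payload 111100.
Byte 3: 0xBC = 10111100 (10xxxxxx ✓), payload 111100.
Byte 4: 0xB4 = 10110100 (10xxxxxx ✓), payload 110100.
Concatenate: 011111100111100110100 = 0xFCF34 (21 bits → U+FCF34).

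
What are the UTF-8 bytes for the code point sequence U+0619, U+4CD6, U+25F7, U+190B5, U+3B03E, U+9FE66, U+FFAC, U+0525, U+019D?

D8 99 E4 B3 96 E2 97 B7 F0 99 82 B5 F0 BB 80 BE F2 9F B9 A6 EF BE AC D4 A5 C6 9D

U+0619: 2-byte form → D8 99.
U+4CD6: 3-byte form → E4 B3 96.
U+25F7: 3-byte form → E2 97 B7.
U+190B5: 4-byte form → F0 99 82 B5.
U+3B03E: 4-byte form → F0 BB 80 BE.
U+9FE66: 4-byte form → F2 9F B9 A6.
U+FFAC: 3-byte form → EF BE AC.
U+0525: 2-byte form → D4 A5.
U+019D: 2-byte form → C6 9D.
Concatenated (27 bytes): D8 99 E4 B3 96 E2 97 B7 F0 99 82 B5 F0 BB 80 BE F2 9F B9 A6 EF BE AC D4 A5 C6 9D.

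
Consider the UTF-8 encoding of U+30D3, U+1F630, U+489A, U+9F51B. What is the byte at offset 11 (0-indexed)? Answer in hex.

0x9F

U+30D3 → 3-byte form E3 83 93 at offsets 0–2.
U+1F630 → 4-byte form F0 9F 98 B0 at offsets 3–6.
U+489A → 3-byte form E4 A2 9A at offsets 7–9.
U+9F51B → 4-byte form F2 9F 94 9B at offsets 10–13.
Offset 11 falls in char 4's range; it's byte 2 of F2 9F 94 9B = 0x9F.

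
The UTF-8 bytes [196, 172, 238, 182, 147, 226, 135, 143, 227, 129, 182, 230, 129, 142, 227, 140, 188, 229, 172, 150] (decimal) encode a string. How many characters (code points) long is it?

7

Byte at offset 0: 0xC4 = 11000100 → 2-byte char (#1). Advance 2.
Byte at offset 2: 0xEE = 11101110 → 3-byte char (#2). Advance 3.
Byte at offset 5: 0xE2 = 11100010 → 3-byte char (#3). Advance 3.
Byte at offset 8: 0xE3 = 11100011 → 3-byte char (#4). Advance 3.
Byte at offset 11: 0xE6 = 11100110 → 3-byte char (#5). Advance 3.
Byte at offset 14: 0xE3 = 11100011 → 3-byte char (#6). Advance 3.
Byte at offset 17: 0xE5 = 11100101 → 3-byte char (#7). Advance 3.
Reached end at offset 20 after 7 code points.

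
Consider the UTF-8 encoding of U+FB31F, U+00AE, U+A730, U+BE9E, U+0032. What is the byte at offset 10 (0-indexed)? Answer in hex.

0xBA

U+FB31F → 4-byte form F3 BB 8C 9F at offsets 0–3.
U+00AE → 2-byte form C2 AE at offsets 4–5.
U+A730 → 3-byte form EA 9C B0 at offsets 6–8.
U+BE9E → 3-byte form EB BA 9E at offsets 9–11.
Offset 10 falls in char 4's range; it's byte 2 of EB BA 9E = 0xBA.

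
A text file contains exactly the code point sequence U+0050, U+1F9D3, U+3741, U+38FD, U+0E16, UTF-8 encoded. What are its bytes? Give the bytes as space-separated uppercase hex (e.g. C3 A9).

U+0050: 1-byte form → 50.
U+1F9D3: 4-byte form → F0 9F A7 93.
U+3741: 3-byte form → E3 9D 81.
U+38FD: 3-byte form → E3 A3 BD.
U+0E16: 3-byte form → E0 B8 96.
Concatenated (14 bytes): 50 F0 9F A7 93 E3 9D 81 E3 A3 BD E0 B8 96.

50 F0 9F A7 93 E3 9D 81 E3 A3 BD E0 B8 96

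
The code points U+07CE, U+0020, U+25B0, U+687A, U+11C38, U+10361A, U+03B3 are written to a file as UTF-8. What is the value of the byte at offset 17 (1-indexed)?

1-indexed offset 17 is 0-indexed offset 16.
U+07CE → 2-byte form DF 8E at offsets 0–1.
U+0020 → 1-byte form 20 at offsets 2–2.
U+25B0 → 3-byte form E2 96 B0 at offsets 3–5.
U+687A → 3-byte form E6 A1 BA at offsets 6–8.
U+11C38 → 4-byte form F0 91 B0 B8 at offsets 9–12.
U+10361A → 4-byte form F4 83 98 9A at offsets 13–16.
Offset 16 falls in char 6's range; it's byte 4 of F4 83 98 9A = 0x9A.

0x9A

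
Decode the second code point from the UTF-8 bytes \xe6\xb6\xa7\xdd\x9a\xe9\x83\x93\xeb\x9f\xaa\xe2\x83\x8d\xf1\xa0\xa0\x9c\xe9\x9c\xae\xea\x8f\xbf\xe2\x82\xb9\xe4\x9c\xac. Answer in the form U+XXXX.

Offset 0: leading byte 0xE6 = 11100110 → 3-byte char #1 = E6 B6 A7.
Offset 3: leading byte 0xDD = 11011101 → 2-byte char #2 = DD 9A.
Leading byte 0xDD = 11011101 matches 110xxxxx → 2-byte sequence.
Byte 1: 0xDD = 11011101, payload 11101 (5 bits).
Byte 2: 0x9A = 10011010 (10xxxxxx ✓), payload 011010.
Concatenate: 11101011010 = 0x75A (11 bits → U+075A).

U+075A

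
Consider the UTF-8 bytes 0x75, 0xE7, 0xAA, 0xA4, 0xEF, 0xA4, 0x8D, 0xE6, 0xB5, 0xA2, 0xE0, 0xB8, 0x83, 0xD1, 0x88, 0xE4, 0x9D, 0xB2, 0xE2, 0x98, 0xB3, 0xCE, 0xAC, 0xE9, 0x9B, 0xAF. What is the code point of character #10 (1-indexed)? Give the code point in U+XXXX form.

U+96EF

Offset 0: leading byte 0x75 = 01110101 → 1-byte char #1 = 75.
Offset 1: leading byte 0xE7 = 11100111 → 3-byte char #2 = E7 AA A4.
Offset 4: leading byte 0xEF = 11101111 → 3-byte char #3 = EF A4 8D.
Offset 7: leading byte 0xE6 = 11100110 → 3-byte char #4 = E6 B5 A2.
Offset 10: leading byte 0xE0 = 11100000 → 3-byte char #5 = E0 B8 83.
Offset 13: leading byte 0xD1 = 11010001 → 2-byte char #6 = D1 88.
Offset 15: leading byte 0xE4 = 11100100 → 3-byte char #7 = E4 9D B2.
Offset 18: leading byte 0xE2 = 11100010 → 3-byte char #8 = E2 98 B3.
Offset 21: leading byte 0xCE = 11001110 → 2-byte char #9 = CE AC.
Offset 23: leading byte 0xE9 = 11101001 → 3-byte char #10 = E9 9B AF.
Leading byte 0xE9 = 11101001 matches 1110xxxx → 3-byte sequence.
Byte 1: 0xE9 = 11101001, payload 1001 (4 bits).
Byte 2: 0x9B = 10011011 (10xxxxxx ✓), payload 011011.
Byte 3: 0xAF = 10101111 (10xxxxxx ✓), payload 101111.
Concatenate: 1001011011101111 = 0x96EF (16 bits → U+96EF).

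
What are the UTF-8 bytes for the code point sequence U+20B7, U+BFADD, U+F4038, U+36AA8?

U+20B7: 3-byte form → E2 82 B7.
U+BFADD: 4-byte form → F2 BF AB 9D.
U+F4038: 4-byte form → F3 B4 80 B8.
U+36AA8: 4-byte form → F0 B6 AA A8.
Concatenated (15 bytes): E2 82 B7 F2 BF AB 9D F3 B4 80 B8 F0 B6 AA A8.

E2 82 B7 F2 BF AB 9D F3 B4 80 B8 F0 B6 AA A8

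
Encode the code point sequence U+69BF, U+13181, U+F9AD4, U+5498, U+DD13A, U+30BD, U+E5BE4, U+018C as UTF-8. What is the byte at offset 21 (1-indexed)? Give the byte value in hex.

0xBD

1-indexed offset 21 is 0-indexed offset 20.
U+69BF → 3-byte form E6 A6 BF at offsets 0–2.
U+13181 → 4-byte form F0 93 86 81 at offsets 3–6.
U+F9AD4 → 4-byte form F3 B9 AB 94 at offsets 7–10.
U+5498 → 3-byte form E5 92 98 at offsets 11–13.
U+DD13A → 4-byte form F3 9D 84 BA at offsets 14–17.
U+30BD → 3-byte form E3 82 BD at offsets 18–20.
Offset 20 falls in char 6's range; it's byte 3 of E3 82 BD = 0xBD.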